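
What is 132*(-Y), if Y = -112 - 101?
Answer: 28116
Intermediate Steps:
Y = -213
132*(-Y) = 132*(-1*(-213)) = 132*213 = 28116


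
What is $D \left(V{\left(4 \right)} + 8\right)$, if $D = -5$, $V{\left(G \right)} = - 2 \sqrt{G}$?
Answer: $-20$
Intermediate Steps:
$D \left(V{\left(4 \right)} + 8\right) = - 5 \left(- 2 \sqrt{4} + 8\right) = - 5 \left(\left(-2\right) 2 + 8\right) = - 5 \left(-4 + 8\right) = \left(-5\right) 4 = -20$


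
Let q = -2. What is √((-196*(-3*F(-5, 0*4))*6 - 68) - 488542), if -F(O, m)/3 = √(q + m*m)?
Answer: 3*√(-54290 - 1176*I*√2) ≈ 10.705 - 699.09*I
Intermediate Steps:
F(O, m) = -3*√(-2 + m²) (F(O, m) = -3*√(-2 + m*m) = -3*√(-2 + m²))
√((-196*(-3*F(-5, 0*4))*6 - 68) - 488542) = √((-196*(-(-9)*√(-2 + (0*4)²))*6 - 68) - 488542) = √((-196*(-(-9)*√(-2 + 0²))*6 - 68) - 488542) = √((-196*(-(-9)*√(-2 + 0))*6 - 68) - 488542) = √((-196*(-(-9)*√(-2))*6 - 68) - 488542) = √((-196*(-(-9)*I*√2)*6 - 68) - 488542) = √((-196*9*I*√2*6 - 68) - 488542) = √((-10584*I*√2 - 68) - 488542) = √((-68 - 10584*I*√2) - 488542) = √(-488610 - 10584*I*√2)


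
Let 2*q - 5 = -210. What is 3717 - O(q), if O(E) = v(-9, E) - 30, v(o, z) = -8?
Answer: 3755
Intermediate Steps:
q = -205/2 (q = 5/2 + (½)*(-210) = 5/2 - 105 = -205/2 ≈ -102.50)
O(E) = -38 (O(E) = -8 - 30 = -38)
3717 - O(q) = 3717 - 1*(-38) = 3717 + 38 = 3755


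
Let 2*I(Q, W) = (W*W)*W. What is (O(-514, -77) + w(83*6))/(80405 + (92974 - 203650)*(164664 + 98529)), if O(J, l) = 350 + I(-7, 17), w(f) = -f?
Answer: -4617/58258136126 ≈ -7.9251e-8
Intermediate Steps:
I(Q, W) = W**3/2 (I(Q, W) = ((W*W)*W)/2 = (W**2*W)/2 = W**3/2)
O(J, l) = 5613/2 (O(J, l) = 350 + (1/2)*17**3 = 350 + (1/2)*4913 = 350 + 4913/2 = 5613/2)
(O(-514, -77) + w(83*6))/(80405 + (92974 - 203650)*(164664 + 98529)) = (5613/2 - 83*6)/(80405 + (92974 - 203650)*(164664 + 98529)) = (5613/2 - 1*498)/(80405 - 110676*263193) = (5613/2 - 498)/(80405 - 29129148468) = (4617/2)/(-29129068063) = (4617/2)*(-1/29129068063) = -4617/58258136126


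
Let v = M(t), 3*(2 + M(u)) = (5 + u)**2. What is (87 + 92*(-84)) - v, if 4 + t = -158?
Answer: -47566/3 ≈ -15855.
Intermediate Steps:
t = -162 (t = -4 - 158 = -162)
M(u) = -2 + (5 + u)**2/3
v = 24643/3 (v = -2 + (5 - 162)**2/3 = -2 + (1/3)*(-157)**2 = -2 + (1/3)*24649 = -2 + 24649/3 = 24643/3 ≈ 8214.3)
(87 + 92*(-84)) - v = (87 + 92*(-84)) - 1*24643/3 = (87 - 7728) - 24643/3 = -7641 - 24643/3 = -47566/3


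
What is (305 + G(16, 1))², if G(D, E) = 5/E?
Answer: 96100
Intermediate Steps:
(305 + G(16, 1))² = (305 + 5/1)² = (305 + 5*1)² = (305 + 5)² = 310² = 96100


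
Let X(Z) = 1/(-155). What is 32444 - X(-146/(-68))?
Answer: 5028821/155 ≈ 32444.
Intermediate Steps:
X(Z) = -1/155
32444 - X(-146/(-68)) = 32444 - 1*(-1/155) = 32444 + 1/155 = 5028821/155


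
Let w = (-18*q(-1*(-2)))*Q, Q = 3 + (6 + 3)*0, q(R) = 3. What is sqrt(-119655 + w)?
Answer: 3*I*sqrt(13313) ≈ 346.15*I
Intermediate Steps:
Q = 3 (Q = 3 + 9*0 = 3 + 0 = 3)
w = -162 (w = -18*3*3 = -54*3 = -162)
sqrt(-119655 + w) = sqrt(-119655 - 162) = sqrt(-119817) = 3*I*sqrt(13313)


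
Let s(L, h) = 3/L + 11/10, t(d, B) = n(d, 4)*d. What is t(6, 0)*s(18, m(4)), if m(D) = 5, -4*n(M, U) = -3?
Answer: 57/10 ≈ 5.7000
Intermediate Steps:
n(M, U) = ¾ (n(M, U) = -¼*(-3) = ¾)
t(d, B) = 3*d/4
s(L, h) = 11/10 + 3/L (s(L, h) = 3/L + 11*(⅒) = 3/L + 11/10 = 11/10 + 3/L)
t(6, 0)*s(18, m(4)) = ((¾)*6)*(11/10 + 3/18) = 9*(11/10 + 3*(1/18))/2 = 9*(11/10 + ⅙)/2 = (9/2)*(19/15) = 57/10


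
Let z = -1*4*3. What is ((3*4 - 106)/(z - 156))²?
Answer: 2209/7056 ≈ 0.31307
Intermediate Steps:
z = -12 (z = -4*3 = -12)
((3*4 - 106)/(z - 156))² = ((3*4 - 106)/(-12 - 156))² = ((12 - 106)/(-168))² = (-94*(-1/168))² = (47/84)² = 2209/7056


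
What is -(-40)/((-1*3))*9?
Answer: -120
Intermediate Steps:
-(-40)/((-1*3))*9 = -(-40)/(-3)*9 = -(-40)*(-1)/3*9 = -10*4/3*9 = -40/3*9 = -120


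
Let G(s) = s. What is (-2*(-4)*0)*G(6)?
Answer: 0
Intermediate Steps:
(-2*(-4)*0)*G(6) = (-2*(-4)*0)*6 = (8*0)*6 = 0*6 = 0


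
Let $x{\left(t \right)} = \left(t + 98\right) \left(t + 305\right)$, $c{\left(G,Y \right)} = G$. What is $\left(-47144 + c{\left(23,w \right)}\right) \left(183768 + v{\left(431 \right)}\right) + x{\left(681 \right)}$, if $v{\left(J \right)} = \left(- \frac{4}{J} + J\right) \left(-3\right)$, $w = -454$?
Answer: $- \frac{3705581845663}{431} \approx -8.5976 \cdot 10^{9}$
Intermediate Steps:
$v{\left(J \right)} = - 3 J + \frac{12}{J}$ ($v{\left(J \right)} = \left(J - \frac{4}{J}\right) \left(-3\right) = - 3 J + \frac{12}{J}$)
$x{\left(t \right)} = \left(98 + t\right) \left(305 + t\right)$
$\left(-47144 + c{\left(23,w \right)}\right) \left(183768 + v{\left(431 \right)}\right) + x{\left(681 \right)} = \left(-47144 + 23\right) \left(183768 + \left(\left(-3\right) 431 + \frac{12}{431}\right)\right) + \left(29890 + 681^{2} + 403 \cdot 681\right) = - 47121 \left(183768 + \left(-1293 + 12 \cdot \frac{1}{431}\right)\right) + \left(29890 + 463761 + 274443\right) = - 47121 \left(183768 + \left(-1293 + \frac{12}{431}\right)\right) + 768094 = - 47121 \left(183768 - \frac{557271}{431}\right) + 768094 = \left(-47121\right) \frac{78646737}{431} + 768094 = - \frac{3705912894177}{431} + 768094 = - \frac{3705581845663}{431}$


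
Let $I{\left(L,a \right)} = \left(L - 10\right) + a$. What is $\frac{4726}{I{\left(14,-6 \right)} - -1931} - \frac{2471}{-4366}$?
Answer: $\frac{25400275}{8422014} \approx 3.0159$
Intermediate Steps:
$I{\left(L,a \right)} = -10 + L + a$ ($I{\left(L,a \right)} = \left(-10 + L\right) + a = -10 + L + a$)
$\frac{4726}{I{\left(14,-6 \right)} - -1931} - \frac{2471}{-4366} = \frac{4726}{\left(-10 + 14 - 6\right) - -1931} - \frac{2471}{-4366} = \frac{4726}{-2 + 1931} - - \frac{2471}{4366} = \frac{4726}{1929} + \frac{2471}{4366} = \frac{25400275}{8422014}$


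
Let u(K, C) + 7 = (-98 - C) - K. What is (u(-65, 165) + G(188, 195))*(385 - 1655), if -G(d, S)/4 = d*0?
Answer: 260350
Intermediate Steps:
G(d, S) = 0 (G(d, S) = -4*d*0 = -4*0 = 0)
u(K, C) = -105 - C - K (u(K, C) = -7 + ((-98 - C) - K) = -7 + (-98 - C - K) = -105 - C - K)
(u(-65, 165) + G(188, 195))*(385 - 1655) = ((-105 - 1*165 - 1*(-65)) + 0)*(385 - 1655) = ((-105 - 165 + 65) + 0)*(-1270) = (-205 + 0)*(-1270) = -205*(-1270) = 260350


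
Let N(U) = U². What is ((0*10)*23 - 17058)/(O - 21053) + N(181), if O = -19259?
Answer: 660339245/20156 ≈ 32761.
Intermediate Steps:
((0*10)*23 - 17058)/(O - 21053) + N(181) = ((0*10)*23 - 17058)/(-19259 - 21053) + 181² = (0*23 - 17058)/(-40312) + 32761 = (0 - 17058)*(-1/40312) + 32761 = -17058*(-1/40312) + 32761 = 8529/20156 + 32761 = 660339245/20156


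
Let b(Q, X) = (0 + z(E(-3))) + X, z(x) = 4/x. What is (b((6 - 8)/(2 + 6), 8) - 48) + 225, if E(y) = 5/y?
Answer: 913/5 ≈ 182.60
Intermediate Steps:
b(Q, X) = -12/5 + X (b(Q, X) = (0 + 4/((5/(-3)))) + X = (0 + 4/((5*(-1/3)))) + X = (0 + 4/(-5/3)) + X = (0 + 4*(-3/5)) + X = (0 - 12/5) + X = -12/5 + X)
(b((6 - 8)/(2 + 6), 8) - 48) + 225 = ((-12/5 + 8) - 48) + 225 = (28/5 - 48) + 225 = -212/5 + 225 = 913/5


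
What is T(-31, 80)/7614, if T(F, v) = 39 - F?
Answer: 35/3807 ≈ 0.0091936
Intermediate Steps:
T(-31, 80)/7614 = (39 - 1*(-31))/7614 = (39 + 31)*(1/7614) = 70*(1/7614) = 35/3807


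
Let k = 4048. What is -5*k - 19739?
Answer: -39979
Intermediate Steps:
-5*k - 19739 = -5*4048 - 19739 = -20240 - 19739 = -39979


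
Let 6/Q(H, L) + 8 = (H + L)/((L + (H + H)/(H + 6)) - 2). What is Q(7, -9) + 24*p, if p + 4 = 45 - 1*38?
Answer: 35829/503 ≈ 71.231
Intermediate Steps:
p = 3 (p = -4 + (45 - 1*38) = -4 + (45 - 38) = -4 + 7 = 3)
Q(H, L) = 6/(-8 + (H + L)/(-2 + L + 2*H/(6 + H))) (Q(H, L) = 6/(-8 + (H + L)/((L + (H + H)/(H + 6)) - 2)) = 6/(-8 + (H + L)/((L + (2*H)/(6 + H)) - 2)) = 6/(-8 + (H + L)/((L + 2*H/(6 + H)) - 2)) = 6/(-8 + (H + L)/(-2 + L + 2*H/(6 + H))))
Q(7, -9) + 24*p = 6*(-12 + 6*(-9) + 7*(-9))/(96 + 7² - 42*(-9) + 6*7 - 7*7*(-9)) + 24*3 = 6*(-12 - 54 - 63)/(96 + 49 + 378 + 42 + 441) + 72 = 6*(-129)/1006 + 72 = 6*(1/1006)*(-129) + 72 = -387/503 + 72 = 35829/503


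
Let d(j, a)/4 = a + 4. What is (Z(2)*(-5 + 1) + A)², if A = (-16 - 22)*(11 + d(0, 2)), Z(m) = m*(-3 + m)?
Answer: 1747684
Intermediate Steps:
d(j, a) = 16 + 4*a (d(j, a) = 4*(a + 4) = 4*(4 + a) = 16 + 4*a)
A = -1330 (A = (-16 - 22)*(11 + (16 + 4*2)) = -38*(11 + (16 + 8)) = -38*(11 + 24) = -38*35 = -1330)
(Z(2)*(-5 + 1) + A)² = ((2*(-3 + 2))*(-5 + 1) - 1330)² = ((2*(-1))*(-4) - 1330)² = (-2*(-4) - 1330)² = (8 - 1330)² = (-1322)² = 1747684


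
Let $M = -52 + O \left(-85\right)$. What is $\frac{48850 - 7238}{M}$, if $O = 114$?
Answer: $- \frac{20806}{4871} \approx -4.2714$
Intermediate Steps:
$M = -9742$ ($M = -52 + 114 \left(-85\right) = -52 - 9690 = -9742$)
$\frac{48850 - 7238}{M} = \frac{48850 - 7238}{-9742} = \left(48850 - 7238\right) \left(- \frac{1}{9742}\right) = 41612 \left(- \frac{1}{9742}\right) = - \frac{20806}{4871}$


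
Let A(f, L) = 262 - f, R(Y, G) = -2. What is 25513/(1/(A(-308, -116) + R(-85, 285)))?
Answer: 14491384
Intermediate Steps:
25513/(1/(A(-308, -116) + R(-85, 285))) = 25513/(1/((262 - 1*(-308)) - 2)) = 25513/(1/((262 + 308) - 2)) = 25513/(1/(570 - 2)) = 25513/(1/568) = 25513*568 = 14491384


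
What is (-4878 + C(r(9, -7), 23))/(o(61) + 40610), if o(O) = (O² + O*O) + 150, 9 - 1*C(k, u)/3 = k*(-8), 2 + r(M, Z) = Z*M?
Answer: -6411/48202 ≈ -0.13300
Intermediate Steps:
r(M, Z) = -2 + M*Z (r(M, Z) = -2 + Z*M = -2 + M*Z)
C(k, u) = 27 + 24*k (C(k, u) = 27 - 3*k*(-8) = 27 - (-24)*k = 27 + 24*k)
o(O) = 150 + 2*O² (o(O) = (O² + O²) + 150 = 2*O² + 150 = 150 + 2*O²)
(-4878 + C(r(9, -7), 23))/(o(61) + 40610) = (-4878 + (27 + 24*(-2 + 9*(-7))))/((150 + 2*61²) + 40610) = (-4878 + (27 + 24*(-2 - 63)))/((150 + 2*3721) + 40610) = (-4878 + (27 + 24*(-65)))/((150 + 7442) + 40610) = (-4878 + (27 - 1560))/(7592 + 40610) = (-4878 - 1533)/48202 = -6411*1/48202 = -6411/48202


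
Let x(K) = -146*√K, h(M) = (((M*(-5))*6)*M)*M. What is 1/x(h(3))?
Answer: I*√10/13140 ≈ 0.00024066*I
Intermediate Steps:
h(M) = -30*M³ (h(M) = ((-5*M*6)*M)*M = ((-30*M)*M)*M = (-30*M²)*M = -30*M³)
1/x(h(3)) = 1/(-146*9*I*√10) = 1/(-1314*I*√10) = I*√10/13140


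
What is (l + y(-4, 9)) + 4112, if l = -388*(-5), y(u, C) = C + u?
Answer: 6057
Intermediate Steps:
l = 1940
(l + y(-4, 9)) + 4112 = (1940 + (9 - 4)) + 4112 = (1940 + 5) + 4112 = 1945 + 4112 = 6057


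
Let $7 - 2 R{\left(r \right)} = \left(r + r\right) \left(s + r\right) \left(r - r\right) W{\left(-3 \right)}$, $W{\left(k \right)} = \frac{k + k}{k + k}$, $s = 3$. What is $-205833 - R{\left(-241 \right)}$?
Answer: $- \frac{411673}{2} \approx -2.0584 \cdot 10^{5}$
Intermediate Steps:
$W{\left(k \right)} = 1$ ($W{\left(k \right)} = \frac{2 k}{2 k} = 2 k \frac{1}{2 k} = 1$)
$R{\left(r \right)} = \frac{7}{2}$ ($R{\left(r \right)} = \frac{7}{2} - \frac{\left(r + r\right) \left(3 + r\right) \left(r - r\right) 1}{2} = \frac{7}{2} - \frac{2 r \left(3 + r\right) 0 \cdot 1}{2} = \frac{7}{2} - \frac{0 \cdot 1}{2} = \frac{7}{2} - 0 = \frac{7}{2} + 0 = \frac{7}{2}$)
$-205833 - R{\left(-241 \right)} = -205833 - \frac{7}{2} = - \frac{411673}{2}$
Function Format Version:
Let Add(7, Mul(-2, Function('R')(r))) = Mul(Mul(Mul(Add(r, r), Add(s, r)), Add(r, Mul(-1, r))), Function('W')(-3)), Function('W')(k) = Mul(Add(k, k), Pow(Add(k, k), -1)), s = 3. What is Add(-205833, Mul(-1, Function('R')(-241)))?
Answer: Rational(-411673, 2) ≈ -2.0584e+5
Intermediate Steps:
Function('W')(k) = 1 (Function('W')(k) = Mul(Mul(2, k), Pow(Mul(2, k), -1)) = Mul(Mul(2, k), Mul(Rational(1, 2), Pow(k, -1))) = 1)
Function('R')(r) = Rational(7, 2) (Function('R')(r) = Add(Rational(7, 2), Mul(Rational(-1, 2), Mul(Mul(Mul(Add(r, r), Add(3, r)), Add(r, Mul(-1, r))), 1))) = Add(Rational(7, 2), Mul(Rational(-1, 2), Mul(Mul(Mul(Mul(2, r), Add(3, r)), 0), 1))) = Add(Rational(7, 2), Mul(Rational(-1, 2), Mul(Mul(Mul(2, r, Add(3, r)), 0), 1))) = Add(Rational(7, 2), Mul(Rational(-1, 2), Mul(0, 1))) = Add(Rational(7, 2), Mul(Rational(-1, 2), 0)) = Add(Rational(7, 2), 0) = Rational(7, 2))
Add(-205833, Mul(-1, Function('R')(-241))) = Add(-205833, Mul(-1, Rational(7, 2))) = Add(-205833, Rational(-7, 2)) = Rational(-411673, 2)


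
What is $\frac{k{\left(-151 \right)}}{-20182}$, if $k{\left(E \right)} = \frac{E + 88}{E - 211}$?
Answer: $- \frac{63}{7305884} \approx -8.6232 \cdot 10^{-6}$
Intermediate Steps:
$k{\left(E \right)} = \frac{88 + E}{-211 + E}$
$\frac{k{\left(-151 \right)}}{-20182} = \frac{\frac{1}{-211 - 151} \left(88 - 151\right)}{-20182} = \frac{1}{-362} \left(-63\right) \left(- \frac{1}{20182}\right) = \left(- \frac{1}{362}\right) \left(-63\right) \left(- \frac{1}{20182}\right) = \frac{63}{362} \left(- \frac{1}{20182}\right) = - \frac{63}{7305884}$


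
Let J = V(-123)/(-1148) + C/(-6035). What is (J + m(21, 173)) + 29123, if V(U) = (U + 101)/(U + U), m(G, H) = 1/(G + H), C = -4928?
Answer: 2407378463451329/82660115580 ≈ 29124.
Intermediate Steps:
V(U) = (101 + U)/(2*U) (V(U) = (101 + U)/((2*U)) = (101 + U)*(1/(2*U)) = (101 + U)/(2*U))
J = 695786927/852166140 (J = ((½)*(101 - 123)/(-123))/(-1148) - 4928/(-6035) = ((½)*(-1/123)*(-22))*(-1/1148) - 4928*(-1/6035) = (11/123)*(-1/1148) + 4928/6035 = -11/141204 + 4928/6035 = 695786927/852166140 ≈ 0.81649)
(J + m(21, 173)) + 29123 = (695786927/852166140 + 1/(21 + 173)) + 29123 = (695786927/852166140 + 1/194) + 29123 = 67917414989/82660115580 + 29123 = 2407378463451329/82660115580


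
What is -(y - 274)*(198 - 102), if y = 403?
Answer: -12384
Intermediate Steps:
-(y - 274)*(198 - 102) = -(403 - 274)*(198 - 102) = -129*96 = -1*12384 = -12384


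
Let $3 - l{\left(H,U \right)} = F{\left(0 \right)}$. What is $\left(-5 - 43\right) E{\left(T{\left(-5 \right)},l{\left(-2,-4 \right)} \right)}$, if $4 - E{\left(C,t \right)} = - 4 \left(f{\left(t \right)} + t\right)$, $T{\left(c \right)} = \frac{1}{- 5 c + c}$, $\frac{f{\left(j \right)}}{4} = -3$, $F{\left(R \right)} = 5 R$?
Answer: $1536$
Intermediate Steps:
$l{\left(H,U \right)} = 3$ ($l{\left(H,U \right)} = 3 - 5 \cdot 0 = 3 - 0 = 3 + 0 = 3$)
$f{\left(j \right)} = -12$ ($f{\left(j \right)} = 4 \left(-3\right) = -12$)
$T{\left(c \right)} = - \frac{1}{4 c}$ ($T{\left(c \right)} = \frac{1}{\left(-4\right) c} = - \frac{1}{4 c}$)
$E{\left(C,t \right)} = -44 + 4 t$ ($E{\left(C,t \right)} = 4 - - 4 \left(-12 + t\right) = 4 - \left(48 - 4 t\right) = 4 + \left(-48 + 4 t\right) = -44 + 4 t$)
$\left(-5 - 43\right) E{\left(T{\left(-5 \right)},l{\left(-2,-4 \right)} \right)} = \left(-5 - 43\right) \left(-44 + 4 \cdot 3\right) = - 48 \left(-44 + 12\right) = \left(-48\right) \left(-32\right) = 1536$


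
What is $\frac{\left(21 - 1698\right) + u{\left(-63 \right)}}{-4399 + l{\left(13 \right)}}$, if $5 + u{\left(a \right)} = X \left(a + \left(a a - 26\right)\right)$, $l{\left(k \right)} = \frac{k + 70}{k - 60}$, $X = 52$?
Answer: $- \frac{4701833}{103418} \approx -45.464$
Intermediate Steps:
$l{\left(k \right)} = \frac{70 + k}{-60 + k}$
$u{\left(a \right)} = -1357 + 52 a + 52 a^{2}$ ($u{\left(a \right)} = -5 + 52 \left(a + \left(a a - 26\right)\right) = -5 + 52 \left(a + \left(a^{2} - 26\right)\right) = -5 + 52 \left(a + \left(-26 + a^{2}\right)\right) = -5 + 52 \left(-26 + a + a^{2}\right) = -5 + \left(-1352 + 52 a + 52 a^{2}\right) = -1357 + 52 a + 52 a^{2}$)
$\frac{\left(21 - 1698\right) + u{\left(-63 \right)}}{-4399 + l{\left(13 \right)}} = \frac{\left(21 - 1698\right) + \left(-1357 + 52 \left(-63\right) + 52 \left(-63\right)^{2}\right)}{-4399 + \frac{70 + 13}{-60 + 13}} = \frac{-1677 - -201755}{-4399 + \frac{1}{-47} \cdot 83} = \frac{-1677 - -201755}{-4399 - \frac{83}{47}} = \frac{-1677 + 201755}{-4399 - \frac{83}{47}} = \frac{200078}{- \frac{206836}{47}} = 200078 \left(- \frac{47}{206836}\right) = - \frac{4701833}{103418}$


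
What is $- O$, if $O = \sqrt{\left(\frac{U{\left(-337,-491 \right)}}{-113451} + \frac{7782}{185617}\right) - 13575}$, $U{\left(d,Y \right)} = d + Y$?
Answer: $- \frac{i \sqrt{668879535729072182445021}}{7019478089} \approx - 116.51 i$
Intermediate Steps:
$U{\left(d,Y \right)} = Y + d$
$O = \frac{i \sqrt{668879535729072182445021}}{7019478089}$ ($O = \sqrt{\left(\frac{-491 - 337}{-113451} + \frac{7782}{185617}\right) - 13575} = \sqrt{\left(\left(-828\right) \left(- \frac{1}{113451}\right) + 7782 \cdot \frac{1}{185617}\right) - 13575} = \sqrt{\left(\frac{276}{37817} + \frac{7782}{185617}\right) - 13575} = \sqrt{\frac{345522186}{7019478089} - 13575} = \sqrt{- \frac{95289069535989}{7019478089}} = \frac{i \sqrt{668879535729072182445021}}{7019478089} \approx 116.51 i$)
$- O = - \frac{i \sqrt{668879535729072182445021}}{7019478089}$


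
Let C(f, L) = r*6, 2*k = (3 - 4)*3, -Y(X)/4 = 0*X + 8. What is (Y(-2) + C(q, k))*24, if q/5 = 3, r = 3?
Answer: -336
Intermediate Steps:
Y(X) = -32 (Y(X) = -4*(0*X + 8) = -4*(0 + 8) = -4*8 = -32)
k = -3/2 (k = ((3 - 4)*3)/2 = (-1*3)/2 = (½)*(-3) = -3/2 ≈ -1.5000)
q = 15 (q = 5*3 = 15)
C(f, L) = 18 (C(f, L) = 3*6 = 18)
(Y(-2) + C(q, k))*24 = (-32 + 18)*24 = -14*24 = -336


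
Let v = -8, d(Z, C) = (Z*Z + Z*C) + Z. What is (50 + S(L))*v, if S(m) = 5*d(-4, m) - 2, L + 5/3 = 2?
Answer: -2432/3 ≈ -810.67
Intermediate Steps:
d(Z, C) = Z + Z**2 + C*Z (d(Z, C) = (Z**2 + C*Z) + Z = Z + Z**2 + C*Z)
L = 1/3 (L = -5/3 + 2 = 1/3 ≈ 0.33333)
S(m) = 58 - 20*m (S(m) = 5*(-4*(1 + m - 4)) - 2 = 5*(-4*(-3 + m)) - 2 = 5*(12 - 4*m) - 2 = (60 - 20*m) - 2 = 58 - 20*m)
(50 + S(L))*v = (50 + (58 - 20*1/3))*(-8) = (50 + (58 - 20/3))*(-8) = (50 + 154/3)*(-8) = (304/3)*(-8) = -2432/3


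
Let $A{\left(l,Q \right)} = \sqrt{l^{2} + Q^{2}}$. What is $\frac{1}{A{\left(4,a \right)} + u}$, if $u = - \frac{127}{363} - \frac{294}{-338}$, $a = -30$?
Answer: $- \frac{978423303}{1723153378120} + \frac{3763454409 \sqrt{229}}{1723153378120} \approx 0.032483$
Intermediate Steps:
$A{\left(l,Q \right)} = \sqrt{Q^{2} + l^{2}}$
$u = \frac{31898}{61347}$ ($u = \left(-127\right) \frac{1}{363} - - \frac{147}{169} = - \frac{127}{363} + \frac{147}{169} = \frac{31898}{61347} \approx 0.51996$)
$\frac{1}{A{\left(4,a \right)} + u} = \frac{1}{\sqrt{\left(-30\right)^{2} + 4^{2}} + \frac{31898}{61347}} = \frac{1}{\sqrt{900 + 16} + \frac{31898}{61347}} = \frac{1}{\sqrt{916} + \frac{31898}{61347}} = \frac{1}{2 \sqrt{229} + \frac{31898}{61347}} = \frac{1}{\frac{31898}{61347} + 2 \sqrt{229}}$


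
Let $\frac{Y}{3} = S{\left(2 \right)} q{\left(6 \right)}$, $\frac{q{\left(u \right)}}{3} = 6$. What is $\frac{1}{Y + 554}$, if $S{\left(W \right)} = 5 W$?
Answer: $\frac{1}{1094} \approx 0.00091408$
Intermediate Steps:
$q{\left(u \right)} = 18$ ($q{\left(u \right)} = 3 \cdot 6 = 18$)
$Y = 540$ ($Y = 3 \cdot 5 \cdot 2 \cdot 18 = 3 \cdot 10 \cdot 18 = 3 \cdot 180 = 540$)
$\frac{1}{Y + 554} = \frac{1}{540 + 554} = \frac{1}{1094}$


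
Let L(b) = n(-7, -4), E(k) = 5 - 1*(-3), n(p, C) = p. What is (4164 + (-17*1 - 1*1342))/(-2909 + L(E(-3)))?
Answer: -935/972 ≈ -0.96193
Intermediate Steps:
E(k) = 8 (E(k) = 5 + 3 = 8)
L(b) = -7
(4164 + (-17*1 - 1*1342))/(-2909 + L(E(-3))) = (4164 + (-17*1 - 1*1342))/(-2909 - 7) = (4164 + (-17 - 1342))/(-2916) = (4164 - 1359)*(-1/2916) = 2805*(-1/2916) = -935/972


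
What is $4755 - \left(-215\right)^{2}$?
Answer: $-41470$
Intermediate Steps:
$4755 - \left(-215\right)^{2} = 4755 - 46225 = -41470$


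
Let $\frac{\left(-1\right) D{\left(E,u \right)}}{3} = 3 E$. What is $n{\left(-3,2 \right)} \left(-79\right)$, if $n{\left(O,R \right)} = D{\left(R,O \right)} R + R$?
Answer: $2686$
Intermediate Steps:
$D{\left(E,u \right)} = - 9 E$ ($D{\left(E,u \right)} = - 3 \cdot 3 E = - 9 E$)
$n{\left(O,R \right)} = R - 9 R^{2}$ ($n{\left(O,R \right)} = - 9 R R + R = - 9 R^{2} + R = R - 9 R^{2}$)
$n{\left(-3,2 \right)} \left(-79\right) = 2 \left(1 - 18\right) \left(-79\right) = 2 \left(-17\right) \left(-79\right) = \left(-34\right) \left(-79\right) = 2686$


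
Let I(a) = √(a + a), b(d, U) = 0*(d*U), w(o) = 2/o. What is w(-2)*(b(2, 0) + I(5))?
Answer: -√10 ≈ -3.1623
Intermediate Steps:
b(d, U) = 0 (b(d, U) = 0*(U*d) = 0)
I(a) = √2*√a (I(a) = √(2*a) = √2*√a)
w(-2)*(b(2, 0) + I(5)) = (2/(-2))*(0 + √2*√5) = (2*(-½))*(0 + √10) = -√10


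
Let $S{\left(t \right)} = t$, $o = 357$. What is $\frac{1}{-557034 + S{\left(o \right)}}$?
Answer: $- \frac{1}{556677} \approx -1.7964 \cdot 10^{-6}$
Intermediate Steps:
$\frac{1}{-557034 + S{\left(o \right)}} = \frac{1}{-557034 + 357} = \frac{1}{-556677} = - \frac{1}{556677}$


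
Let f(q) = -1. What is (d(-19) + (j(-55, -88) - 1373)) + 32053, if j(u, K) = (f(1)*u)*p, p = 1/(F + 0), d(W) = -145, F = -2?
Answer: 61015/2 ≈ 30508.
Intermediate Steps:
p = -½ (p = 1/(-2 + 0) = 1/(-2) = -½ ≈ -0.50000)
j(u, K) = u/2 (j(u, K) = -u*(-½) = u/2)
(d(-19) + (j(-55, -88) - 1373)) + 32053 = (-145 + ((½)*(-55) - 1373)) + 32053 = (-145 + (-55/2 - 1373)) + 32053 = (-145 - 2801/2) + 32053 = -3091/2 + 32053 = 61015/2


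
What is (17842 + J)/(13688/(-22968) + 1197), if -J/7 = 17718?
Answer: -2628054/29611 ≈ -88.753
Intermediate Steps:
J = -124026 (J = -7*17718 = -124026)
(17842 + J)/(13688/(-22968) + 1197) = (17842 - 124026)/(13688/(-22968) + 1197) = -106184/(13688*(-1/22968) + 1197) = -106184/(-59/99 + 1197) = -106184/118444/99 = -106184*99/118444 = -2628054/29611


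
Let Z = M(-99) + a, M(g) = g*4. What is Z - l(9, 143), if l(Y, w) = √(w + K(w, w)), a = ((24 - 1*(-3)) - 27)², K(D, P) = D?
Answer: -396 - √286 ≈ -412.91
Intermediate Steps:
a = 0 (a = ((24 + 3) - 27)² = (27 - 27)² = 0² = 0)
l(Y, w) = √2*√w (l(Y, w) = √(w + w) = √(2*w) = √2*√w)
M(g) = 4*g
Z = -396 (Z = 4*(-99) + 0 = -396 + 0 = -396)
Z - l(9, 143) = -396 - √2*√143 = -396 - √286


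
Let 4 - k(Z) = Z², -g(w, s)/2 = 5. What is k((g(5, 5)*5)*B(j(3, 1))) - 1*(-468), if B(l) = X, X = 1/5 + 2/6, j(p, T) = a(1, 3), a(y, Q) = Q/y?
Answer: -2152/9 ≈ -239.11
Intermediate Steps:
j(p, T) = 3 (j(p, T) = 3/1 = 3*1 = 3)
X = 8/15 (X = 1*(⅕) + 2*(⅙) = ⅕ + ⅓ = 8/15 ≈ 0.53333)
g(w, s) = -10 (g(w, s) = -2*5 = -10)
B(l) = 8/15
k(Z) = 4 - Z²
k((g(5, 5)*5)*B(j(3, 1))) - 1*(-468) = (4 - (-10*5*(8/15))²) - 1*(-468) = (4 - (-50*8/15)²) + 468 = (4 - (-80/3)²) + 468 = (4 - 1*6400/9) + 468 = (4 - 6400/9) + 468 = -6364/9 + 468 = -2152/9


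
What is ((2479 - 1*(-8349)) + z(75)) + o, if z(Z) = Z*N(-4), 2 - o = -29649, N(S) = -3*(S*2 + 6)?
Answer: 40929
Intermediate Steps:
N(S) = -18 - 6*S (N(S) = -3*(2*S + 6) = -3*(6 + 2*S) = -18 - 6*S)
o = 29651 (o = 2 - 1*(-29649) = 2 + 29649 = 29651)
z(Z) = 6*Z (z(Z) = Z*(-18 - 6*(-4)) = Z*(-18 + 24) = Z*6 = 6*Z)
((2479 - 1*(-8349)) + z(75)) + o = ((2479 - 1*(-8349)) + 6*75) + 29651 = ((2479 + 8349) + 450) + 29651 = (10828 + 450) + 29651 = 11278 + 29651 = 40929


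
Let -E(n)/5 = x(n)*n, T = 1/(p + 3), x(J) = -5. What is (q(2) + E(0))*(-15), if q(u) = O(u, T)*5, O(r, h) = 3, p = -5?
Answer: -225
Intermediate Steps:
T = -1/2 (T = 1/(-5 + 3) = 1/(-2) = -1/2 ≈ -0.50000)
E(n) = 25*n (E(n) = -(-25)*n = 25*n)
q(u) = 15 (q(u) = 3*5 = 15)
(q(2) + E(0))*(-15) = (15 + 25*0)*(-15) = (15 + 0)*(-15) = 15*(-15) = -225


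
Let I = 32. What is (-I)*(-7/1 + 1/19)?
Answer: 4224/19 ≈ 222.32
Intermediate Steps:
(-I)*(-7/1 + 1/19) = (-1*32)*(-7/1 + 1/19) = -32*(-7*1 + 1*(1/19)) = -32*(-7 + 1/19) = -32*(-132/19) = 4224/19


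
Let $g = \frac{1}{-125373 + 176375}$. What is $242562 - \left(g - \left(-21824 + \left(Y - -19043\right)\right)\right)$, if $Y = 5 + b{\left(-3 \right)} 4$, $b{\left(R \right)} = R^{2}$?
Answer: $\frac{12231401643}{51002} \approx 2.3982 \cdot 10^{5}$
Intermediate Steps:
$g = \frac{1}{51002} \approx 1.9607 \cdot 10^{-5}$
$Y = 41$ ($Y = 5 + \left(-3\right)^{2} \cdot 4 = 5 + 9 \cdot 4 = 5 + 36 = 41$)
$242562 - \left(g - \left(-21824 + \left(Y - -19043\right)\right)\right) = 242562 - \left(\frac{1}{51002} - \left(-21824 + \left(41 - -19043\right)\right)\right) = 242562 - \left(\frac{1}{51002} - \left(-21824 + \left(41 + 19043\right)\right)\right) = 242562 - \left(\frac{1}{51002} - \left(-21824 + 19084\right)\right) = 242562 - \left(\frac{1}{51002} - -2740\right) = 242562 - \left(\frac{1}{51002} + 2740\right) = 242562 - \frac{139745481}{51002} = \frac{12231401643}{51002}$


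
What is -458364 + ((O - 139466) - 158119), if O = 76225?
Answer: -679724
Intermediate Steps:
-458364 + ((O - 139466) - 158119) = -458364 + ((76225 - 139466) - 158119) = -458364 + (-63241 - 158119) = -458364 - 221360 = -679724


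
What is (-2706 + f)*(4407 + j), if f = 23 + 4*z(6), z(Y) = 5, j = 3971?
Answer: -22310614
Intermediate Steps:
f = 43 (f = 23 + 4*5 = 23 + 20 = 43)
(-2706 + f)*(4407 + j) = (-2706 + 43)*(4407 + 3971) = -2663*8378 = -22310614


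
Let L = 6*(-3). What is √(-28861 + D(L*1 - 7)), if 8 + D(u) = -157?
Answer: I*√29026 ≈ 170.37*I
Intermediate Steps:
L = -18
D(u) = -165 (D(u) = -8 - 157 = -165)
√(-28861 + D(L*1 - 7)) = √(-28861 - 165) = √(-29026) = I*√29026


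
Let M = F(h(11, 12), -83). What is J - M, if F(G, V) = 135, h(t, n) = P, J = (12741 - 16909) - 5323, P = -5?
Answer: -9626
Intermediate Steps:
J = -9491 (J = -4168 - 5323 = -9491)
h(t, n) = -5
M = 135
J - M = -9491 - 1*135 = -9491 - 135 = -9626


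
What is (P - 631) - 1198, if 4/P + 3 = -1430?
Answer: -2620961/1433 ≈ -1829.0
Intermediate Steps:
P = -4/1433 (P = 4/(-3 - 1430) = 4/(-1433) = 4*(-1/1433) = -4/1433 ≈ -0.0027913)
(P - 631) - 1198 = (-4/1433 - 631) - 1198 = -904227/1433 - 1198 = -2620961/1433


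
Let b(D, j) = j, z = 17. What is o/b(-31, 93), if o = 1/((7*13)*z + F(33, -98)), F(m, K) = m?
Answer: 1/146940 ≈ 6.8055e-6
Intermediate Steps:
o = 1/1580 (o = 1/((7*13)*17 + 33) = 1/(91*17 + 33) = 1/(1547 + 33) = 1/1580 ≈ 0.00063291)
o/b(-31, 93) = (1/1580)/93 = (1/1580)*(1/93) = 1/146940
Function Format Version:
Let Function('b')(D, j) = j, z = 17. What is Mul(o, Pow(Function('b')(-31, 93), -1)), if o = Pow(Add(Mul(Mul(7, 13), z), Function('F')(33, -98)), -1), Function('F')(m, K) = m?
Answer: Rational(1, 146940) ≈ 6.8055e-6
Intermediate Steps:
o = Rational(1, 1580) (o = Pow(Add(Mul(Mul(7, 13), 17), 33), -1) = Pow(Add(Mul(91, 17), 33), -1) = Pow(Add(1547, 33), -1) = Pow(1580, -1) = Rational(1, 1580) ≈ 0.00063291)
Mul(o, Pow(Function('b')(-31, 93), -1)) = Mul(Rational(1, 1580), Pow(93, -1)) = Mul(Rational(1, 1580), Rational(1, 93)) = Rational(1, 146940)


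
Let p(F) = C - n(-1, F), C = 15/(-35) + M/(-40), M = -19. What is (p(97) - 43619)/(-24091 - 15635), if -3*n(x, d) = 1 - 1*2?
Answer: 36640201/33369840 ≈ 1.0980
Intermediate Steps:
C = 13/280 (C = 15/(-35) - 19/(-40) = 15*(-1/35) - 19*(-1/40) = -3/7 + 19/40 = 13/280 ≈ 0.046429)
n(x, d) = ⅓ (n(x, d) = -(1 - 1*2)/3 = -(1 - 2)/3 = -⅓*(-1) = ⅓)
p(F) = -241/840 (p(F) = 13/280 - 1*⅓ = 13/280 - ⅓ = -241/840)
(p(97) - 43619)/(-24091 - 15635) = (-241/840 - 43619)/(-24091 - 15635) = -36640201/840/(-39726) = -36640201/840*(-1/39726) = 36640201/33369840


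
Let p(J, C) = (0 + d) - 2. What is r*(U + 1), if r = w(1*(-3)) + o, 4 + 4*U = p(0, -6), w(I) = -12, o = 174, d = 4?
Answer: 81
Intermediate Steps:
p(J, C) = 2 (p(J, C) = (0 + 4) - 2 = 4 - 2 = 2)
U = -½ (U = -1 + (¼)*2 = -1 + ½ = -½ ≈ -0.50000)
r = 162 (r = -12 + 174 = 162)
r*(U + 1) = 162*(-½ + 1) = 162*(½) = 81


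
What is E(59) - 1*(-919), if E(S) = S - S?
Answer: 919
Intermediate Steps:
E(S) = 0
E(59) - 1*(-919) = 0 - 1*(-919) = 0 + 919 = 919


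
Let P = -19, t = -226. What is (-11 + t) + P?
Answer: -256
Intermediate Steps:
(-11 + t) + P = (-11 - 226) - 19 = -237 - 19 = -256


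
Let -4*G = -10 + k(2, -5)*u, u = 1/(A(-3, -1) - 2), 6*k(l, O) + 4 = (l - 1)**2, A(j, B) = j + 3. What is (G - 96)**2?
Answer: 2241009/256 ≈ 8753.9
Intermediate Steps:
A(j, B) = 3 + j
k(l, O) = -2/3 + (-1 + l)**2/6 (k(l, O) = -2/3 + (l - 1)**2/6 = -2/3 + (-1 + l)**2/6)
u = -1/2 (u = 1/((3 - 3) - 2) = 1/(0 - 2) = 1/(-2) = -1/2 ≈ -0.50000)
G = 39/16 (G = -(-10 + (-2/3 + (-1 + 2)**2/6)*(-1/2))/4 = -(-10 + (-2/3 + (1/6)*1**2)*(-1/2))/4 = -(-10 + (-2/3 + (1/6)*1)*(-1/2))/4 = -(-10 + (-2/3 + 1/6)*(-1/2))/4 = -(-10 - 1/2*(-1/2))/4 = -(-10 + 1/4)/4 = -1/4*(-39/4) = 39/16 ≈ 2.4375)
(G - 96)**2 = (39/16 - 96)**2 = (-1497/16)**2 = 2241009/256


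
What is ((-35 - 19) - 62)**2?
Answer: 13456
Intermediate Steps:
((-35 - 19) - 62)**2 = (-54 - 62)**2 = (-116)**2 = 13456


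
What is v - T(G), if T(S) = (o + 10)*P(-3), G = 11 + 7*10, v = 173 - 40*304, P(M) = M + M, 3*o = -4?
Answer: -11935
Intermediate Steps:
o = -4/3 (o = (⅓)*(-4) = -4/3 ≈ -1.3333)
P(M) = 2*M
v = -11987 (v = 173 - 12160 = -11987)
G = 81 (G = 11 + 70 = 81)
T(S) = -52 (T(S) = (-4/3 + 10)*(2*(-3)) = (26/3)*(-6) = -52)
v - T(G) = -11987 - 1*(-52) = -11987 + 52 = -11935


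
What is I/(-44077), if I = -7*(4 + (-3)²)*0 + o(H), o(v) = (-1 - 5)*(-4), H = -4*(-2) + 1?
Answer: -24/44077 ≈ -0.00054450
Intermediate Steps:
H = 9 (H = 8 + 1 = 9)
o(v) = 24 (o(v) = -6*(-4) = 24)
I = 24 (I = -7*(4 + (-3)²)*0 + 24 = -7*(4 + 9)*0 + 24 = -91*0 + 24 = -7*0 + 24 = 0 + 24 = 24)
I/(-44077) = 24/(-44077) = 24*(-1/44077) = -24/44077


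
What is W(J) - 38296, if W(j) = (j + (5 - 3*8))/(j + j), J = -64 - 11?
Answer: -2872153/75 ≈ -38295.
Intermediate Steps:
J = -75
W(j) = (-19 + j)/(2*j) (W(j) = (j + (5 - 24))/((2*j)) = (j - 19)*(1/(2*j)) = (-19 + j)*(1/(2*j)) = (-19 + j)/(2*j))
W(J) - 38296 = (½)*(-19 - 75)/(-75) - 38296 = (½)*(-1/75)*(-94) - 38296 = 47/75 - 38296 = -2872153/75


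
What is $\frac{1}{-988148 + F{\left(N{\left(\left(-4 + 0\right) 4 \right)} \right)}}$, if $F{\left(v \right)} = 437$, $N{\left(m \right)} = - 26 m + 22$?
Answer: $- \frac{1}{987711} \approx -1.0124 \cdot 10^{-6}$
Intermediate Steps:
$N{\left(m \right)} = 22 - 26 m$
$\frac{1}{-988148 + F{\left(N{\left(\left(-4 + 0\right) 4 \right)} \right)}} = \frac{1}{-988148 + 437} = \frac{1}{-987711} = - \frac{1}{987711}$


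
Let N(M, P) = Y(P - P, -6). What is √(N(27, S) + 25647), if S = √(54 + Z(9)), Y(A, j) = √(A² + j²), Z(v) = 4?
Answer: √25653 ≈ 160.17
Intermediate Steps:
S = √58 (S = √(54 + 4) = √58 ≈ 7.6158)
N(M, P) = 6 (N(M, P) = √((P - P)² + (-6)²) = √(0² + 36) = √(0 + 36) = √36 = 6)
√(N(27, S) + 25647) = √(6 + 25647) = √25653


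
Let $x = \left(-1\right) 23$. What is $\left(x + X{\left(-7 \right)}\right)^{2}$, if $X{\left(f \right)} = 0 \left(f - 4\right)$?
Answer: $529$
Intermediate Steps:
$X{\left(f \right)} = 0$ ($X{\left(f \right)} = 0 \left(-4 + f\right) = 0$)
$x = -23$
$\left(x + X{\left(-7 \right)}\right)^{2} = \left(-23 + 0\right)^{2} = \left(-23\right)^{2} = 529$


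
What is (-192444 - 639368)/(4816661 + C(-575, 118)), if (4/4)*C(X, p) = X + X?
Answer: -831812/4815511 ≈ -0.17274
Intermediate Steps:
C(X, p) = 2*X (C(X, p) = X + X = 2*X)
(-192444 - 639368)/(4816661 + C(-575, 118)) = (-192444 - 639368)/(4816661 + 2*(-575)) = -831812/(4816661 - 1150) = -831812/4815511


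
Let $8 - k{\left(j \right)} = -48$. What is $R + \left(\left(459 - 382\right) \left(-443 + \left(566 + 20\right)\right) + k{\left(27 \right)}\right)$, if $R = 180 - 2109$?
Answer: $9138$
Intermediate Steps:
$k{\left(j \right)} = 56$ ($k{\left(j \right)} = 8 - -48 = 8 + 48 = 56$)
$R = -1929$ ($R = 180 - 2109 = -1929$)
$R + \left(\left(459 - 382\right) \left(-443 + \left(566 + 20\right)\right) + k{\left(27 \right)}\right) = -1929 + \left(\left(459 - 382\right) \left(-443 + \left(566 + 20\right)\right) + 56\right) = -1929 + \left(77 \left(-443 + 586\right) + 56\right) = -1929 + \left(77 \cdot 143 + 56\right) = -1929 + \left(11011 + 56\right) = -1929 + 11067 = 9138$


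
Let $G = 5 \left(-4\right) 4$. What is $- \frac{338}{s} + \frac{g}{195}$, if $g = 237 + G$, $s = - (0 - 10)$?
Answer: $- \frac{6434}{195} \approx -32.995$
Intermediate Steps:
$G = -80$ ($G = \left(-20\right) 4 = -80$)
$s = 10$ ($s = \left(-1\right) \left(-10\right) = 10$)
$g = 157$ ($g = 237 - 80 = 157$)
$- \frac{338}{s} + \frac{g}{195} = - \frac{338}{10} + \frac{157}{195} = \left(-338\right) \frac{1}{10} + 157 \cdot \frac{1}{195} = - \frac{169}{5} + \frac{157}{195} = - \frac{6434}{195}$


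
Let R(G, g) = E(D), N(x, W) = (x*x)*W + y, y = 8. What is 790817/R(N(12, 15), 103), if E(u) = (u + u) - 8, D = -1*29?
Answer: -790817/66 ≈ -11982.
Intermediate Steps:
D = -29
E(u) = -8 + 2*u (E(u) = 2*u - 8 = -8 + 2*u)
N(x, W) = 8 + W*x**2 (N(x, W) = (x*x)*W + 8 = x**2*W + 8 = W*x**2 + 8 = 8 + W*x**2)
R(G, g) = -66 (R(G, g) = -8 + 2*(-29) = -8 - 58 = -66)
790817/R(N(12, 15), 103) = 790817/(-66) = 790817*(-1/66) = -790817/66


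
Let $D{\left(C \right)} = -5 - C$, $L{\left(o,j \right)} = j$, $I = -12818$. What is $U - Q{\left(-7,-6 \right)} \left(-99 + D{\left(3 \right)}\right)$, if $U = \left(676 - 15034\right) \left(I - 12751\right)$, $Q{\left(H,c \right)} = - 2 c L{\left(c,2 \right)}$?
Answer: $367122270$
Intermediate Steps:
$Q{\left(H,c \right)} = - 4 c$ ($Q{\left(H,c \right)} = - 2 c 2 = - 4 c$)
$U = 367119702$ ($U = \left(676 - 15034\right) \left(-12818 - 12751\right) = \left(-14358\right) \left(-25569\right) = 367119702$)
$U - Q{\left(-7,-6 \right)} \left(-99 + D{\left(3 \right)}\right) = 367119702 - \left(-4\right) \left(-6\right) \left(-99 - 8\right) = 367119702 - 24 \left(-99 - 8\right) = 367119702 - 24 \left(-107\right) = 367119702 - -2568 = 367119702 + 2568 = 367122270$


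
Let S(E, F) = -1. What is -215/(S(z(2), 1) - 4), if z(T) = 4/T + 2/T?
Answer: 43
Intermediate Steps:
z(T) = 6/T
-215/(S(z(2), 1) - 4) = -215/(-1 - 4) = -215/(-5) = -⅕*(-215) = 43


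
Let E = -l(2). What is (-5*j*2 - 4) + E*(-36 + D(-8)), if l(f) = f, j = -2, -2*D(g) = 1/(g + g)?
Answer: 1407/16 ≈ 87.938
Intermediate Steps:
D(g) = -1/(4*g) (D(g) = -1/(2*(g + g)) = -1/(2*g)/2 = -1/(4*g))
E = -2 (E = -1*2 = -2)
(-5*j*2 - 4) + E*(-36 + D(-8)) = (-(-10)*2 - 4) - 2*(-36 - ¼/(-8)) = (-5*(-4) - 4) - 2*(-36 - ¼*(-⅛)) = (20 - 4) - 2*(-36 + 1/32) = 16 - 2*(-1151/32) = 16 + 1151/16 = 1407/16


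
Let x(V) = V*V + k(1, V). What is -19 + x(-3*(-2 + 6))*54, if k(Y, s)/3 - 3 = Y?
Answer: 8405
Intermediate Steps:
k(Y, s) = 9 + 3*Y
x(V) = 12 + V² (x(V) = V*V + (9 + 3*1) = V² + (9 + 3) = V² + 12 = 12 + V²)
-19 + x(-3*(-2 + 6))*54 = -19 + (12 + (-3*(-2 + 6))²)*54 = -19 + (12 + (-3*4)²)*54 = -19 + (12 + (-12)²)*54 = -19 + (12 + 144)*54 = -19 + 156*54 = -19 + 8424 = 8405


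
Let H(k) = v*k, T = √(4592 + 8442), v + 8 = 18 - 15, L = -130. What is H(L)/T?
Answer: 325*√266/931 ≈ 5.6934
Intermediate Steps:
v = -5 (v = -8 + (18 - 15) = -8 + 3 = -5)
T = 7*√266 (T = √13034 = 7*√266 ≈ 114.17)
H(k) = -5*k
H(L)/T = (-5*(-130))/((7*√266)) = 650*(√266/1862) = 325*√266/931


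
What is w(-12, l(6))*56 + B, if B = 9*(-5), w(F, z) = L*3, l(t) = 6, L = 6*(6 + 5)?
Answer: 11043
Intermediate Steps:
L = 66 (L = 6*11 = 66)
w(F, z) = 198 (w(F, z) = 66*3 = 198)
B = -45
w(-12, l(6))*56 + B = 198*56 - 45 = 11088 - 45 = 11043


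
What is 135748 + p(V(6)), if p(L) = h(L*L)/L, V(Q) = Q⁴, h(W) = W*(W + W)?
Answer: 4353700420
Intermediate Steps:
h(W) = 2*W² (h(W) = W*(2*W) = 2*W²)
p(L) = 2*L³ (p(L) = (2*(L*L)²)/L = (2*(L²)²)/L = (2*L⁴)/L = 2*L³)
135748 + p(V(6)) = 135748 + 2*(6⁴)³ = 135748 + 2*1296³ = 135748 + 2*2176782336 = 135748 + 4353564672 = 4353700420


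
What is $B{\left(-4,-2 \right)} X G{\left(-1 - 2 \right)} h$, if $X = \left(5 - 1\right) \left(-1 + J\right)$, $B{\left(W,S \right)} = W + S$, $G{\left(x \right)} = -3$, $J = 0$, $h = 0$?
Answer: $0$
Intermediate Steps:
$B{\left(W,S \right)} = S + W$
$X = -4$ ($X = \left(5 - 1\right) \left(-1 + 0\right) = \left(5 - 1\right) \left(-1\right) = 4 \left(-1\right) = -4$)
$B{\left(-4,-2 \right)} X G{\left(-1 - 2 \right)} h = \left(-2 - 4\right) \left(-4\right) \left(-3\right) 0 = - 6 \cdot 12 \cdot 0 = \left(-6\right) 0 = 0$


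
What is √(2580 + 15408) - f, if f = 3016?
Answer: -3016 + 2*√4497 ≈ -2881.9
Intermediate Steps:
√(2580 + 15408) - f = √(2580 + 15408) - 1*3016 = √17988 - 3016 = 2*√4497 - 3016 = -3016 + 2*√4497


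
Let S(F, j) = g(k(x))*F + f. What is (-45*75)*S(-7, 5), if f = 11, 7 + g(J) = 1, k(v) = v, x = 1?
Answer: -178875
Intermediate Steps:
g(J) = -6 (g(J) = -7 + 1 = -6)
S(F, j) = 11 - 6*F (S(F, j) = -6*F + 11 = 11 - 6*F)
(-45*75)*S(-7, 5) = (-45*75)*(11 - 6*(-7)) = -3375*(11 + 42) = -3375*53 = -178875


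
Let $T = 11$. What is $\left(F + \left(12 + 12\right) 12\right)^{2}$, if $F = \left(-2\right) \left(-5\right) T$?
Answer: $158404$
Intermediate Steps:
$F = 110$ ($F = \left(-2\right) \left(-5\right) 11 = 10 \cdot 11 = 110$)
$\left(F + \left(12 + 12\right) 12\right)^{2} = \left(110 + \left(12 + 12\right) 12\right)^{2} = \left(110 + 24 \cdot 12\right)^{2} = \left(110 + 288\right)^{2} = 398^{2} = 158404$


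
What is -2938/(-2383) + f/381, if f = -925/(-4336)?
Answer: 4855827283/3936754128 ≈ 1.2335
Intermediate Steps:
f = 925/4336 (f = -925*(-1/4336) = 925/4336 ≈ 0.21333)
-2938/(-2383) + f/381 = -2938/(-2383) + (925/4336)/381 = -2938*(-1/2383) + (925/4336)*(1/381) = 2938/2383 + 925/1652016 = 4855827283/3936754128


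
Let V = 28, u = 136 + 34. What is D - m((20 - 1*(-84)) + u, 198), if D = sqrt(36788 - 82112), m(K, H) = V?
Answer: -28 + 6*I*sqrt(1259) ≈ -28.0 + 212.89*I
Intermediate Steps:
u = 170
m(K, H) = 28
D = 6*I*sqrt(1259) (D = sqrt(-45324) = 6*I*sqrt(1259) ≈ 212.89*I)
D - m((20 - 1*(-84)) + u, 198) = 6*I*sqrt(1259) - 1*28 = 6*I*sqrt(1259) - 28 = -28 + 6*I*sqrt(1259)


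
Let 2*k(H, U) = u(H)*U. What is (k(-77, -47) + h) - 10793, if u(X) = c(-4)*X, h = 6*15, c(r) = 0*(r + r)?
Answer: -10703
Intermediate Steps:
c(r) = 0 (c(r) = 0*(2*r) = 0)
h = 90
u(X) = 0 (u(X) = 0*X = 0)
k(H, U) = 0 (k(H, U) = (0*U)/2 = (½)*0 = 0)
(k(-77, -47) + h) - 10793 = (0 + 90) - 10793 = 90 - 10793 = -10703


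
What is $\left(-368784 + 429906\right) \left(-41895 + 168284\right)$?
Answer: $7725148458$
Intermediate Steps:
$\left(-368784 + 429906\right) \left(-41895 + 168284\right) = 61122 \cdot 126389 = 7725148458$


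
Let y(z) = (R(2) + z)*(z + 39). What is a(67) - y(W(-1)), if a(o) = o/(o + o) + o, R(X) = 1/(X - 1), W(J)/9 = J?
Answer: 615/2 ≈ 307.50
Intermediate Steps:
W(J) = 9*J
R(X) = 1/(-1 + X)
y(z) = (1 + z)*(39 + z) (y(z) = (1/(-1 + 2) + z)*(z + 39) = (1/1 + z)*(39 + z) = (1 + z)*(39 + z))
a(o) = ½ + o (a(o) = o/((2*o)) + o = (1/(2*o))*o + o = ½ + o)
a(67) - y(W(-1)) = (½ + 67) - (39 + (9*(-1))² + 40*(9*(-1))) = 135/2 - (39 + (-9)² + 40*(-9)) = 135/2 - (39 + 81 - 360) = 135/2 - 1*(-240) = 135/2 + 240 = 615/2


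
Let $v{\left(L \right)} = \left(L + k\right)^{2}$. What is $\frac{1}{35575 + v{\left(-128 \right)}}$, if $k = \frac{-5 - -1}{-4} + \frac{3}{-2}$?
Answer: $\frac{4}{208349} \approx 1.9199 \cdot 10^{-5}$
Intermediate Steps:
$k = - \frac{1}{2}$ ($k = \left(-5 + 1\right) \left(- \frac{1}{4}\right) + 3 \left(- \frac{1}{2}\right) = \left(-4\right) \left(- \frac{1}{4}\right) - \frac{3}{2} = 1 - \frac{3}{2} = - \frac{1}{2} \approx -0.5$)
$v{\left(L \right)} = \left(- \frac{1}{2} + L\right)^{2}$ ($v{\left(L \right)} = \left(L - \frac{1}{2}\right)^{2} = \left(- \frac{1}{2} + L\right)^{2}$)
$\frac{1}{35575 + v{\left(-128 \right)}} = \frac{1}{35575 + \frac{\left(-1 + 2 \left(-128\right)\right)^{2}}{4}} = \frac{1}{35575 + \frac{\left(-1 - 256\right)^{2}}{4}} = \frac{1}{35575 + \frac{\left(-257\right)^{2}}{4}} = \frac{1}{35575 + \frac{1}{4} \cdot 66049} = \frac{1}{35575 + \frac{66049}{4}} = \frac{1}{\frac{208349}{4}} = \frac{4}{208349}$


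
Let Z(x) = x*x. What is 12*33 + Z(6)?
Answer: 432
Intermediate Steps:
Z(x) = x²
12*33 + Z(6) = 12*33 + 6² = 396 + 36 = 432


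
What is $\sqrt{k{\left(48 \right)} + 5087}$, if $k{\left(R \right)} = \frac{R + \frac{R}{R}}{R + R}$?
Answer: $\frac{\sqrt{2930406}}{24} \approx 71.327$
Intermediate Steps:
$k{\left(R \right)} = \frac{1 + R}{2 R}$ ($k{\left(R \right)} = \frac{R + 1}{2 R} = \left(1 + R\right) \frac{1}{2 R} = \frac{1 + R}{2 R}$)
$\sqrt{k{\left(48 \right)} + 5087} = \sqrt{\frac{1 + 48}{2 \cdot 48} + 5087} = \sqrt{\frac{1}{2} \cdot \frac{1}{48} \cdot 49 + 5087} = \sqrt{\frac{49}{96} + 5087} = \sqrt{\frac{488401}{96}} = \frac{\sqrt{2930406}}{24}$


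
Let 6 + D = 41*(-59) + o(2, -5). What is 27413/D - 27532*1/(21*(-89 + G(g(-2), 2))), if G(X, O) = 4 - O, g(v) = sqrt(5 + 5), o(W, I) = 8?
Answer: 16461293/4415859 ≈ 3.7278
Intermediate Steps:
g(v) = sqrt(10)
D = -2417 (D = -6 + (41*(-59) + 8) = -6 + (-2419 + 8) = -6 - 2411 = -2417)
27413/D - 27532*1/(21*(-89 + G(g(-2), 2))) = 27413/(-2417) - 27532*1/(21*(-89 + (4 - 1*2))) = 27413*(-1/2417) - 27532*1/(21*(-89 + (4 - 2))) = -27413/2417 - 27532*1/(21*(-89 + 2)) = -27413/2417 - 27532/(21*(-87)) = -27413/2417 - 27532/(-1827) = -27413/2417 - 27532*(-1/1827) = -27413/2417 + 27532/1827 = 16461293/4415859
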